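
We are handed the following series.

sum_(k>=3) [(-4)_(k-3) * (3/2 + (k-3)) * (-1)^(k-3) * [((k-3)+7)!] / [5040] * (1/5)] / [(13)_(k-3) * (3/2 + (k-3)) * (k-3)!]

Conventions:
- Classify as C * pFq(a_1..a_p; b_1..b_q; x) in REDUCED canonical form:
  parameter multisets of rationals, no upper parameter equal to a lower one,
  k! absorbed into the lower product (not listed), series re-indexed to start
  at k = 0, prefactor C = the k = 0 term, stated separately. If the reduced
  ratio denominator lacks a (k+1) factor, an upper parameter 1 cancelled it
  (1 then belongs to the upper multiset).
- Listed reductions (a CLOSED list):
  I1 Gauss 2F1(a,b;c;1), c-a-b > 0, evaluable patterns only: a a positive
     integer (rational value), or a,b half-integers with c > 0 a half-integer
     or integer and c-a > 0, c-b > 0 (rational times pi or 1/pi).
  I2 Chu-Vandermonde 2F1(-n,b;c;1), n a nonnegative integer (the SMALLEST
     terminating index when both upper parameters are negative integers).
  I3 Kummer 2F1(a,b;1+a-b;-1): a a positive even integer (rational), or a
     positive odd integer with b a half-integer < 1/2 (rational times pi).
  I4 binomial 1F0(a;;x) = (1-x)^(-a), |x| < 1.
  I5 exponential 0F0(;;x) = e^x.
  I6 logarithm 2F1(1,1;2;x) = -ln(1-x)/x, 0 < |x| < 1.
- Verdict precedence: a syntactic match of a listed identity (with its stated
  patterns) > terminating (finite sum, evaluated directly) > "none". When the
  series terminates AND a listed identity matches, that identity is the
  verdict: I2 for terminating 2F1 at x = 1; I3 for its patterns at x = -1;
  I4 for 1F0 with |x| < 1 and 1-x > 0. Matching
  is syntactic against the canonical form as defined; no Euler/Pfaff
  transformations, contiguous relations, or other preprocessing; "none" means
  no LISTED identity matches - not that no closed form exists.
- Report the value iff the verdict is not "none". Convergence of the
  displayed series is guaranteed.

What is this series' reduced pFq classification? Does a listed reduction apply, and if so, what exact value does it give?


Reduced: x = -1, 2F1, upper = {-4, 8}, lower = {13}, C = 1/5. Verdict: the Kummer evaluation I3 matches (x = -1; c = 13 equals 1+a-b for upper {-4, 8}: listed pattern). Sum: 99/70.

Key step: x = (-1) and the factor k + 3/2 cancels (top and bottom), leaving C = 1/5, x = -1.
Term ratio: r(k) = (-1) * (k-4) (k+8) / [(k+13) (k+1)] ; factor over Q: parameters, x = (-1), and C = 1/5.


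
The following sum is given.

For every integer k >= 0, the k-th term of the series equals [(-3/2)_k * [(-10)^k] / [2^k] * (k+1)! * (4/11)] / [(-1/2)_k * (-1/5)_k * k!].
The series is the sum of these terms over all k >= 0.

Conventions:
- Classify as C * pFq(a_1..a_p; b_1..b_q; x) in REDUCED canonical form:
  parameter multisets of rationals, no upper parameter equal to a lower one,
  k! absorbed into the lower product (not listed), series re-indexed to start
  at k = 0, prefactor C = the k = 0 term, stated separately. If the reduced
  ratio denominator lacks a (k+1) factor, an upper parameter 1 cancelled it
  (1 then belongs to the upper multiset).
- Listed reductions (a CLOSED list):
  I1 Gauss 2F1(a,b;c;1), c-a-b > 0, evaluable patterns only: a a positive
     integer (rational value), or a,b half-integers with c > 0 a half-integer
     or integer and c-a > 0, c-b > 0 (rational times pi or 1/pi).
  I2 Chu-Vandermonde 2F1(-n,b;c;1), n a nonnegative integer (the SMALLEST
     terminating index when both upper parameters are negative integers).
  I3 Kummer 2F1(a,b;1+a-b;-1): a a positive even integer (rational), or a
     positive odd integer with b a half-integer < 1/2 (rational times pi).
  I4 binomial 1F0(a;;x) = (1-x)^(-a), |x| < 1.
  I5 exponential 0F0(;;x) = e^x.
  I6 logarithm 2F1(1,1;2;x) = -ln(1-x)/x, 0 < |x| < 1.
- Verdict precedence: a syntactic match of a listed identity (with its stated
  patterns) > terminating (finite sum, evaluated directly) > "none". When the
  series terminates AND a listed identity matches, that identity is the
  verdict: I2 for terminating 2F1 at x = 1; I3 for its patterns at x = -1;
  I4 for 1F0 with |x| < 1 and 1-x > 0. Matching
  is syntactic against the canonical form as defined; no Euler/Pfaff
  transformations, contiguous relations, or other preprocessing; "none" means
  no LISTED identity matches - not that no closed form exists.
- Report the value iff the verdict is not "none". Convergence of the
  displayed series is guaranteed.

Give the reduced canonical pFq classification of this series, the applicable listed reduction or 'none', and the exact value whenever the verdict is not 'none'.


Reduced: x = -5, 2F2, upper = {-3/2, 2}, lower = {-1/2, -1/5}, C = 4/11. Verdict: none. No listed pattern accepts 2F2(-3/2, 2; -1/2, -1/5; -5).

The tell: x = (-5) and the two k-th powers (C = 4/11, x = -5) combine into one argument.
Step ratio: r(k) = (-5) * (k-3/2) (k+2) / [(k-1/2) (k-1/5) (k+1)] ; factor over Q: parameters, x = (-5), and C = 4/11.


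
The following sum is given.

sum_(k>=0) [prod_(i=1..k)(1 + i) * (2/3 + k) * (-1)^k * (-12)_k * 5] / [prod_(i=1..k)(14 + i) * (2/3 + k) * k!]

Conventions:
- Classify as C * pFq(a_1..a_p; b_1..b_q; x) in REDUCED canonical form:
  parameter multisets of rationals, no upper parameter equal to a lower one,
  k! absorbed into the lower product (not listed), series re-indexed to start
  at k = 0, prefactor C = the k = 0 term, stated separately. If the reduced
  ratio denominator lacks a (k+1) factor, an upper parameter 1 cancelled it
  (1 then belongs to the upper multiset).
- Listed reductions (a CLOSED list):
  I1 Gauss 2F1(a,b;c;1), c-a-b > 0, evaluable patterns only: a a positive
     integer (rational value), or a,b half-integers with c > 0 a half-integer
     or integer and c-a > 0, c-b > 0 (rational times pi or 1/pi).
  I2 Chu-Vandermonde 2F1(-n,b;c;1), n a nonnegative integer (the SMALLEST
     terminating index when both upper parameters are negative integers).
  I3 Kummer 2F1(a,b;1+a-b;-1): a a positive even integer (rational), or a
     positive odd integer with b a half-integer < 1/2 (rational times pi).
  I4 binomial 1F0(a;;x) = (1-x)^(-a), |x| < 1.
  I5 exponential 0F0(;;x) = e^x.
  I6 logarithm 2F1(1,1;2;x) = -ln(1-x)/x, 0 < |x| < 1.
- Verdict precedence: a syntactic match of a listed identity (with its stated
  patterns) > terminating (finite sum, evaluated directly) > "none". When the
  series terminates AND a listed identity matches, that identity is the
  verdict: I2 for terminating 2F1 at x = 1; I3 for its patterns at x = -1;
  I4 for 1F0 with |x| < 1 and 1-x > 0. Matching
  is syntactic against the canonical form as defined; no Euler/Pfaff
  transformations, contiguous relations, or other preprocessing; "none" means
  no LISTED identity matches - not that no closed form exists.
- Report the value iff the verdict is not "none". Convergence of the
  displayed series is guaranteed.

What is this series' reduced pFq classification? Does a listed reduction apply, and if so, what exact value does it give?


The series (x = -1) is 2F1: upper {-12, 2}, lower {15}, prefactor 5. Verdict: Kummer (I3) matches (x = -1; c = 15 equals 1+a-b for upper {-12, 2}: listed pattern). Hence: 35.

The tell: t_0 = 5 here, and striking the common factor k + 2/3 reduces the term (C = 5).
Consecutive-term ratio: r(k) = (-1) * (k-12) (k+2) / [(k+15) (k+1)] - rational; roots negated = parameters, x = (-1), C = 5.


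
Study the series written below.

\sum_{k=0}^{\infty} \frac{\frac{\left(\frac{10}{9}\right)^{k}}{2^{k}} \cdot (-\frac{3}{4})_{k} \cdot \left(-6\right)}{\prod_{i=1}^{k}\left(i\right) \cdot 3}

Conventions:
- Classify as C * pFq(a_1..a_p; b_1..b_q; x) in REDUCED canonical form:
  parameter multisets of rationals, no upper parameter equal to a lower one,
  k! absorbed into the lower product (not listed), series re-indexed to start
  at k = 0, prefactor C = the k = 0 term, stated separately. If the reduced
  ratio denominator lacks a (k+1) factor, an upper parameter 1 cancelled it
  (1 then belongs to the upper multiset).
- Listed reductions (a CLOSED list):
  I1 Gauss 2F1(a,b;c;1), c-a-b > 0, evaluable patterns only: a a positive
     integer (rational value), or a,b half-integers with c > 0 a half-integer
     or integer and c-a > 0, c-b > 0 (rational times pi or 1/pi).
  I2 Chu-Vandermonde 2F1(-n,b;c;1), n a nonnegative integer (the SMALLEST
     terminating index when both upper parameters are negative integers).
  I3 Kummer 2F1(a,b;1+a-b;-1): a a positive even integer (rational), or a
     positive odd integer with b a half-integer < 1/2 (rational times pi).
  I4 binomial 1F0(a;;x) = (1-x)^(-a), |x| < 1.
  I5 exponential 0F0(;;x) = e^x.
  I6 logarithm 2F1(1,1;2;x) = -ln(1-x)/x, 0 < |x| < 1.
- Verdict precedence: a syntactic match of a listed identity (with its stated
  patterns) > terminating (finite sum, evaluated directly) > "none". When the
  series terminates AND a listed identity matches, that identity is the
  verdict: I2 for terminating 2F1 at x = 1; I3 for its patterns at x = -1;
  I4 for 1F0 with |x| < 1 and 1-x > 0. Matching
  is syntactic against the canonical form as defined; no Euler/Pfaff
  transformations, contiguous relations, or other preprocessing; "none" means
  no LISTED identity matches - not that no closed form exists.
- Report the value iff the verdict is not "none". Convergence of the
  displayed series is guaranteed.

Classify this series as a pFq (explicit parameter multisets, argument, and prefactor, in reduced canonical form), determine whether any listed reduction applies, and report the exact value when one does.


With C = -2: the canonical form is 1F0(-\frac{3}{4}; -; \frac{5}{9}). Verdict (x = \frac{5}{9}): binomial (I4) applies (the 1F0 binomial series: exponent 3/4, x = \frac{5}{9}). Sum: \left(-2\right) \cdot \left(\frac{4}{9}\right)^{\frac{3}{4}}.

The tell: from the first term -2: the two k-th powers (prefactor -2) combine into one argument.
Ratio: r(k) = \frac{5}{9} * (k-\frac{3}{4}) / [(k+1)] - poly over poly, x = \frac{5}{9} from leading terms; C = -2 at k = 0.


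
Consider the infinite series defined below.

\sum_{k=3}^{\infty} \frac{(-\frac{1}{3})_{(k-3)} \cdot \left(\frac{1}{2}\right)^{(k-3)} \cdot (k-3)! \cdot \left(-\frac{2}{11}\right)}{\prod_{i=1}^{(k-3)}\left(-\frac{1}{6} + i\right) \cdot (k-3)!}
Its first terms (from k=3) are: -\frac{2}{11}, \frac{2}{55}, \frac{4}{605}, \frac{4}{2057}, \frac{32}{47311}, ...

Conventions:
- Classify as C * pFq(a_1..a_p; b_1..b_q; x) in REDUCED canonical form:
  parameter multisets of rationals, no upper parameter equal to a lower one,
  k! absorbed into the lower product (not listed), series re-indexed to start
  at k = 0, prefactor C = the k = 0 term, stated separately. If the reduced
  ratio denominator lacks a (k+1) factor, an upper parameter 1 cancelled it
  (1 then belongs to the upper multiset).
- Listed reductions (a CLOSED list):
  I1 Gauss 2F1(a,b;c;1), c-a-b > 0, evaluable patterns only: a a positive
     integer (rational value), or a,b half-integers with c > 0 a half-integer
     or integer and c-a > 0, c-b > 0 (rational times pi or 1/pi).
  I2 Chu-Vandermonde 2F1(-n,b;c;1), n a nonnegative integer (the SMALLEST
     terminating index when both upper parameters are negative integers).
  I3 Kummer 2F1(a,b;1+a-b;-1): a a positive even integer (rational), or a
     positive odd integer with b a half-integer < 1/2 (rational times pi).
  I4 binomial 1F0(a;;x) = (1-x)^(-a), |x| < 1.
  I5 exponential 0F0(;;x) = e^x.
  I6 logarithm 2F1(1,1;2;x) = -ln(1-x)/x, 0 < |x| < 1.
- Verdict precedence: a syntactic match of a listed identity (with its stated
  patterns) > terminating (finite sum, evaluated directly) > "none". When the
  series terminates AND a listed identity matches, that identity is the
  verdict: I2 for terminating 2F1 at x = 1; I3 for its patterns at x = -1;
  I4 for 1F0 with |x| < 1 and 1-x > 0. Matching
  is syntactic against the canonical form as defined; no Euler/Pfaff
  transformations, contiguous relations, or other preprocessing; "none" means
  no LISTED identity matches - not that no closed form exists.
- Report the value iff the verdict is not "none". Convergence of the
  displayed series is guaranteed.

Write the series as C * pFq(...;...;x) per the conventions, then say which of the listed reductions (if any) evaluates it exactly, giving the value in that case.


x = \frac{1}{2} here; the reduced form reads 2F1, upper {-\frac{1}{3}, 1}, lower {\frac{5}{6}}, C = -\frac{2}{11}. Verdict: none here - no I1-I6 shape fits x = \frac{1}{2} with lower {\frac{5}{6}}.

First insight: t_0 being -\frac{2}{11}, the factorial ratio (C = -2/11, x = 1/2) (k+a-1)!/(a-1)! is a rising factorial (a)_k.
Step ratio: r(k) = \frac{1}{2} * (k-\frac{1}{3}) (k+1) / [(k+\frac{5}{6}) (k+1)] - rational in k. x = \frac{1}{2}; t_0 = -\frac{2}{11}; negate the roots.


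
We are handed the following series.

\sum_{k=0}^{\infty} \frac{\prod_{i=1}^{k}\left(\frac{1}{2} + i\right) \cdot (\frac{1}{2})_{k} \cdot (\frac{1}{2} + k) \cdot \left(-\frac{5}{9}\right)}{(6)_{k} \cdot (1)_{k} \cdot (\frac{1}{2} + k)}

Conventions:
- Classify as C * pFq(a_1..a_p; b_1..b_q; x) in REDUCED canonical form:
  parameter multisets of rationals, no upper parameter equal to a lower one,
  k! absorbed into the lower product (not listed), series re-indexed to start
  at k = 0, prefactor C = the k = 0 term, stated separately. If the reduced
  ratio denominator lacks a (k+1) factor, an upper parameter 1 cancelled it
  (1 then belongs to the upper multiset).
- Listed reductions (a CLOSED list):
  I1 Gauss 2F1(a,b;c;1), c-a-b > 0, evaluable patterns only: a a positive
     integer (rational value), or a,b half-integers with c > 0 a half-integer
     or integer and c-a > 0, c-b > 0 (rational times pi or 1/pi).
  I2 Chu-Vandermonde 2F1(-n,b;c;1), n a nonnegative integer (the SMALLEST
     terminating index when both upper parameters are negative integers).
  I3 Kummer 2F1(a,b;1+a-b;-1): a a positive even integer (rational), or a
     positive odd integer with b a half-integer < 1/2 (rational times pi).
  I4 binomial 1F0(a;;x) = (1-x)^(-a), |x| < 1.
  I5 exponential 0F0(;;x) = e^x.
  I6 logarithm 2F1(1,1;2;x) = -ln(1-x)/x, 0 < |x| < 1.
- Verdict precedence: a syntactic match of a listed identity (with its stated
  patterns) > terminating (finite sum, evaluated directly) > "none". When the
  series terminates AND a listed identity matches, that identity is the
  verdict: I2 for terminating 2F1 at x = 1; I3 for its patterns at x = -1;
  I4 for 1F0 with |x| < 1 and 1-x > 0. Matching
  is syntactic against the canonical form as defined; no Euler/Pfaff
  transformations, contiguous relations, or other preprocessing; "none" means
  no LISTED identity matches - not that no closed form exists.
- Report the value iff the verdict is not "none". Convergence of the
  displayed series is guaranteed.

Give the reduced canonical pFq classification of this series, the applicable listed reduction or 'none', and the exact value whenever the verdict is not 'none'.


Canonical form: C = -\frac{5}{9} times 2F1 with upper {\frac{1}{2}, \frac{3}{2}}, lower {6}, x = 1. Verdict: the half-integer Gauss pattern (I1) applies (x = 1; upper {\frac{1}{2}, \frac{3}{2}} half-integers, c = 6 in the evaluable pattern). Exact value: \left(-\frac{8192}{3969}\right) / \pi.

Key step: t_0 = -\frac{5}{9} here, and (1)_k (prefactor -5/9) is k! itself.
Adjacent-term ratio: r(k) = 1 * (k+\frac{1}{2}) (k+\frac{3}{2}) / [(k+6) (k+1)] - rational in k. x = 1; t_0 = -\frac{5}{9}; negate the roots.


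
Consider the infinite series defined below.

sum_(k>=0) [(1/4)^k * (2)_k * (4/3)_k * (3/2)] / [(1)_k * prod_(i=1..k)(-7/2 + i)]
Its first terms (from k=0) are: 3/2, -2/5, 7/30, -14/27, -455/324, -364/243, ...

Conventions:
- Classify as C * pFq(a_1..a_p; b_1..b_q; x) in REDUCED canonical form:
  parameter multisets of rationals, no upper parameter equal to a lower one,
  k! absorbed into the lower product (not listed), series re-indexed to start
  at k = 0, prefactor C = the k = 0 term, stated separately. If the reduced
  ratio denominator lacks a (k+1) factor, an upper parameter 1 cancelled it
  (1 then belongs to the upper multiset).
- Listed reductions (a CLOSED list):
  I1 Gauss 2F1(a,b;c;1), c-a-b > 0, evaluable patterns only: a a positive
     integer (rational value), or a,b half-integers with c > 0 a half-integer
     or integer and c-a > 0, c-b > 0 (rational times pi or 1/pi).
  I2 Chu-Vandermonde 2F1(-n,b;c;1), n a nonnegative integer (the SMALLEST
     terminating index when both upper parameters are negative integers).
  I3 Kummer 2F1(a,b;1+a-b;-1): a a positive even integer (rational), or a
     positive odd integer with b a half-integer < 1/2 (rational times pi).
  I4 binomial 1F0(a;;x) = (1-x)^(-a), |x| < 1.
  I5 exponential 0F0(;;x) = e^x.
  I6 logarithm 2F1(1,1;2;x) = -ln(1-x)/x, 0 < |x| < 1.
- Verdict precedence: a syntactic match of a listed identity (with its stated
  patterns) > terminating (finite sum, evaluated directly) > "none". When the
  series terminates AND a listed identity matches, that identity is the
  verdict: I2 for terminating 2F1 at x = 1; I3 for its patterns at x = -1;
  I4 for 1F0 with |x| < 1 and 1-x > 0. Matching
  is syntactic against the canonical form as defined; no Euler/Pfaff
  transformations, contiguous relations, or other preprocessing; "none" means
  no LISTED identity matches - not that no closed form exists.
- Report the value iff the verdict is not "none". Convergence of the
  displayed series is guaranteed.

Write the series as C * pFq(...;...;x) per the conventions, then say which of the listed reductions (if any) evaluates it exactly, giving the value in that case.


Classification (C = 3/2): 2F1 with upper {4/3, 2}, lower {-5/2}, argument x = 1/4. Verdict: none. A 2F1 with upper {4/3, 2} fits none of I1-I6 at x = 1/4; the sum runs forever.

The tell: from the first term 3/2: the lower running product (C = 3/2, x = 1/4) is a rising factorial.
Adjacent-term ratio: r(k) = (1/4) * (k+4/3) (k+2) / [(k-5/2) (k+1)] - rational in k, leading ratio (1/4); with t_0 = 3/2, classification follows.


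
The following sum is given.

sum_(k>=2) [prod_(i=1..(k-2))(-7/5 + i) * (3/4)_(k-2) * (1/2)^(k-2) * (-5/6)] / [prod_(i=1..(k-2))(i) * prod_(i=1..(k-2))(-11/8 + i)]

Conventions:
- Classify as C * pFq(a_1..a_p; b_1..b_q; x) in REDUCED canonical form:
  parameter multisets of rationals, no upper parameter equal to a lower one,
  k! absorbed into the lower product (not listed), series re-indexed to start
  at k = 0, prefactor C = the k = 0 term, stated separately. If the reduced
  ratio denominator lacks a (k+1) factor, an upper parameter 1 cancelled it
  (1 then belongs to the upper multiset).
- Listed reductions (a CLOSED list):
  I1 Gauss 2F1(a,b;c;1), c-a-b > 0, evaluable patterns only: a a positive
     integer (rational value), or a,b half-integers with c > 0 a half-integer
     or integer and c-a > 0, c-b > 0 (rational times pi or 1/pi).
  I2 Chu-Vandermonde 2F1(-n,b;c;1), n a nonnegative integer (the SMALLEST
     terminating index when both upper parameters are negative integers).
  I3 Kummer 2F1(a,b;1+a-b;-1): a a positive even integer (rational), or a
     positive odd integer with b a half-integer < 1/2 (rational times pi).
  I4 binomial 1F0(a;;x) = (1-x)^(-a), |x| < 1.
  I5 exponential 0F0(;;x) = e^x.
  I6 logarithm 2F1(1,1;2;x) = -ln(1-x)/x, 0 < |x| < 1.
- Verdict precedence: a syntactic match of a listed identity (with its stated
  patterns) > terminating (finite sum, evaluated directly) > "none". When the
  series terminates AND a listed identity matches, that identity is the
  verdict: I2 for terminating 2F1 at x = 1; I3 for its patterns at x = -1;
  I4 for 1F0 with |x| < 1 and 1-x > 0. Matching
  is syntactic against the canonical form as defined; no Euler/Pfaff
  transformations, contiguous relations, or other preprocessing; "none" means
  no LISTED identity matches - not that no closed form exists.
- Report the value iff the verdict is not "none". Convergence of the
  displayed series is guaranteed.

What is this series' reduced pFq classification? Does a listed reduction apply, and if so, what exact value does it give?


First insight: t_0 = -5/6 here, and the lower running product (C = -5/6, x = 1/2) is a rising factorial.
Step ratio: r(k) = (1/2) * (k-2/5) (k+3/4) / [(k-3/8) (k+1)] - rational in k, leading ratio (1/2); with t_0 = -5/6, classification follows.

At argument 1/2: a 2F1 with upper {-2/5, 3/4}, lower {-3/8}, scaled by C = -5/6. Verdict: none (x = 1/2): each listed identity misses the multisets {-2/5, 3/4} ; {-3/8}.


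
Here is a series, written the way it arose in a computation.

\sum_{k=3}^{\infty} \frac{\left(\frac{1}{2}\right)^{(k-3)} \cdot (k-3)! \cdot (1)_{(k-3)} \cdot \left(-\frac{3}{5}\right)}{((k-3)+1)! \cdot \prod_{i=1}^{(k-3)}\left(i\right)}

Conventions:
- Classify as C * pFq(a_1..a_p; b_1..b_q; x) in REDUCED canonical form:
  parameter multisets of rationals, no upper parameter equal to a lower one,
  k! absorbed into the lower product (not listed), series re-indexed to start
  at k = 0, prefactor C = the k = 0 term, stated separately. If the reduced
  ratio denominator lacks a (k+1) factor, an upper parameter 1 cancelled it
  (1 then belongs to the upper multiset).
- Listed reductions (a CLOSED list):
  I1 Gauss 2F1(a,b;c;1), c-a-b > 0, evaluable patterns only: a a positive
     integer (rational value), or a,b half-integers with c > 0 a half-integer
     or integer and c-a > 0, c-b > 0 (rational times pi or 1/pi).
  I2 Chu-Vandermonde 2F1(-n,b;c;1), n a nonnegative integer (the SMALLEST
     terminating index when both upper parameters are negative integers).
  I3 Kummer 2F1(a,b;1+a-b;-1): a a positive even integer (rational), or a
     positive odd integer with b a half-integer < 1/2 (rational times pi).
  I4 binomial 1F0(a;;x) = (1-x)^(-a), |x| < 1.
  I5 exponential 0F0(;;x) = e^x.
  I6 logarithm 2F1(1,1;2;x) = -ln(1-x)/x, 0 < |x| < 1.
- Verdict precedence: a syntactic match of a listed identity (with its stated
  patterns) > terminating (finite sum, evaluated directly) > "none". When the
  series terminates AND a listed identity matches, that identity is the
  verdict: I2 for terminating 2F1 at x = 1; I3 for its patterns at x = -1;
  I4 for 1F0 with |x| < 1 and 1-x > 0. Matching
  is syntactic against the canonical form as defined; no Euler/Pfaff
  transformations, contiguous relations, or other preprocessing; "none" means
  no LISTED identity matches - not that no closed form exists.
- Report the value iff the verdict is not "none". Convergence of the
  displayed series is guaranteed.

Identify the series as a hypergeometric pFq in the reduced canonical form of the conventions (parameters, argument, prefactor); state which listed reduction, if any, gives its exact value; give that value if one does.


Prefactor -\frac{3}{5}, argument \frac{1}{2}: 2F1 with upper {1, 1} over lower {2}. Verdict (x = \frac{1}{2}): the logarithmic series (I6) applies (the logarithm: parameters (1,1;2), x = \frac{1}{2}). Sum: \frac{6}{5} \cdot \ln\left(\frac{1}{2}\right).

First insight: from the first term -\frac{3}{5}: the factorial ratio (prefactor -3/5) (k+a-1)!/(a-1)! is a rising factorial (a)_k.
Consecutive-term ratio: r(k) = \frac{1}{2} * (k+1) (k+1) / [(k+2) (k+1)] - poly over poly, x = \frac{1}{2} from leading terms; C = -\frac{3}{5} at k = 0.


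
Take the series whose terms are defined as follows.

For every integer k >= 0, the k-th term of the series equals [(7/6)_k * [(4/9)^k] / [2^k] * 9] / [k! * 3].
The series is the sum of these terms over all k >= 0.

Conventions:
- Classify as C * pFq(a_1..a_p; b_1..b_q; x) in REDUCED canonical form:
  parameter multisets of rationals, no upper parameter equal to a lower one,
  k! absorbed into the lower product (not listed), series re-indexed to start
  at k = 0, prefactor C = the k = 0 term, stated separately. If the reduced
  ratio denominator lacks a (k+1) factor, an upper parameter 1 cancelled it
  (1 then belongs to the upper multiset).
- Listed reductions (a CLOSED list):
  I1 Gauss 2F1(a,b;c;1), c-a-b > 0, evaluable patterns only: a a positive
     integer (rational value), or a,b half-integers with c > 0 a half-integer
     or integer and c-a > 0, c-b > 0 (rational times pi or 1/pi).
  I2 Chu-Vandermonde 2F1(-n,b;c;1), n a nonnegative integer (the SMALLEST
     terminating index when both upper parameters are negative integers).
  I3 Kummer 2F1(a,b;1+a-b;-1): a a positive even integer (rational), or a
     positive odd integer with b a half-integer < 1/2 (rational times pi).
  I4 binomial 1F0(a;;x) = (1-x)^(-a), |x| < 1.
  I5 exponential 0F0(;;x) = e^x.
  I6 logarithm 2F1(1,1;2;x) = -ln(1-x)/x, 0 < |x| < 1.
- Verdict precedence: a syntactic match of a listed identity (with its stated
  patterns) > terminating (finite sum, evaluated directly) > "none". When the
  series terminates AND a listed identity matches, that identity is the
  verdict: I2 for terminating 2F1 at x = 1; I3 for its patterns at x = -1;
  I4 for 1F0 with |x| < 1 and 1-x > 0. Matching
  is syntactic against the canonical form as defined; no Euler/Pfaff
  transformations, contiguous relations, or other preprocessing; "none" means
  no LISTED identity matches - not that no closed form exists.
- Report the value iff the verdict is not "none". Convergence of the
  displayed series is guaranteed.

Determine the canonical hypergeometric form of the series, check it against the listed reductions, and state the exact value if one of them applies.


Key observation: from the first term 3: the two k-th powers (prefactor 3) combine into one argument.
Consecutive-term ratio: r(k) = (2/9) * (k+7/6) / [(k+1)] ; factor over Q: parameters, x = (2/9), and C = 3.

At argument 2/9: a 1F0 with upper {7/6}, lower {-}, scaled by C = 3. Verdict: the I4 binomial reduction fires (the 1F0 binomial series: exponent -7/6, x = 2/9). Exact value: 3 * (7/9)^(-7/6).


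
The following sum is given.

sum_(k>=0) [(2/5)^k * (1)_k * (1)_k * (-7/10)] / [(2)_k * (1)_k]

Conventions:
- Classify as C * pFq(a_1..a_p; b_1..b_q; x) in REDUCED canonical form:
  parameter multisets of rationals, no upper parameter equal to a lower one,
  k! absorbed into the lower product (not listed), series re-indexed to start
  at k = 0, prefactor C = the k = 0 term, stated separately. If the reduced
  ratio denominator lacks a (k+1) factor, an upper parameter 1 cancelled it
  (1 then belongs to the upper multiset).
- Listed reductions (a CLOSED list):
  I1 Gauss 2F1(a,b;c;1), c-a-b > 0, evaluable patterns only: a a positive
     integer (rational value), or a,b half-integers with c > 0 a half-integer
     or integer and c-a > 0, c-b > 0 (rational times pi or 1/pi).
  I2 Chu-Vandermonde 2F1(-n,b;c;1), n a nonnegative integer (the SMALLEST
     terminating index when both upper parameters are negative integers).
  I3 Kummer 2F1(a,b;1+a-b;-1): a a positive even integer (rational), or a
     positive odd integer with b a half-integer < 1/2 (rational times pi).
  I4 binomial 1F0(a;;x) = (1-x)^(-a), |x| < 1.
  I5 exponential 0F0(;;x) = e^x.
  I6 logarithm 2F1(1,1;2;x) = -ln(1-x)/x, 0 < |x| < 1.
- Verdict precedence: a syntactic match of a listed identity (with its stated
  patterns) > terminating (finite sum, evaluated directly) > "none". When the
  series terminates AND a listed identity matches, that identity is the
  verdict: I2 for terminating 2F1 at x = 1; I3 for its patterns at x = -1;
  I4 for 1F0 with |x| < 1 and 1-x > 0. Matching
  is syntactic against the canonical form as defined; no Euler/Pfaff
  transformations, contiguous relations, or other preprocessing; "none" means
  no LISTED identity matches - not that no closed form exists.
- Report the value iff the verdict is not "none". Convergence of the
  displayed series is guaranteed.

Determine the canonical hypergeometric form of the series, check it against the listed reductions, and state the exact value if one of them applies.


Key step: with t_0 = -7/10, (1)_k (C = -7/10, x = 2/5) is k! itself.
Adjacent-term ratio: r(k) = (2/5) * (k+1) (k+1) / [(k+2) (k+1)] - rational; roots negated = parameters, x = (2/5), C = -7/10.

Prefactor -7/10, argument 2/5: 2F1 with upper {1, 1} over lower {2}. Verdict: this is the logarithmic series (I6) (the logarithm: parameters (1,1;2), x = 2/5). Its exact value is (7/4) * ln(3/5).


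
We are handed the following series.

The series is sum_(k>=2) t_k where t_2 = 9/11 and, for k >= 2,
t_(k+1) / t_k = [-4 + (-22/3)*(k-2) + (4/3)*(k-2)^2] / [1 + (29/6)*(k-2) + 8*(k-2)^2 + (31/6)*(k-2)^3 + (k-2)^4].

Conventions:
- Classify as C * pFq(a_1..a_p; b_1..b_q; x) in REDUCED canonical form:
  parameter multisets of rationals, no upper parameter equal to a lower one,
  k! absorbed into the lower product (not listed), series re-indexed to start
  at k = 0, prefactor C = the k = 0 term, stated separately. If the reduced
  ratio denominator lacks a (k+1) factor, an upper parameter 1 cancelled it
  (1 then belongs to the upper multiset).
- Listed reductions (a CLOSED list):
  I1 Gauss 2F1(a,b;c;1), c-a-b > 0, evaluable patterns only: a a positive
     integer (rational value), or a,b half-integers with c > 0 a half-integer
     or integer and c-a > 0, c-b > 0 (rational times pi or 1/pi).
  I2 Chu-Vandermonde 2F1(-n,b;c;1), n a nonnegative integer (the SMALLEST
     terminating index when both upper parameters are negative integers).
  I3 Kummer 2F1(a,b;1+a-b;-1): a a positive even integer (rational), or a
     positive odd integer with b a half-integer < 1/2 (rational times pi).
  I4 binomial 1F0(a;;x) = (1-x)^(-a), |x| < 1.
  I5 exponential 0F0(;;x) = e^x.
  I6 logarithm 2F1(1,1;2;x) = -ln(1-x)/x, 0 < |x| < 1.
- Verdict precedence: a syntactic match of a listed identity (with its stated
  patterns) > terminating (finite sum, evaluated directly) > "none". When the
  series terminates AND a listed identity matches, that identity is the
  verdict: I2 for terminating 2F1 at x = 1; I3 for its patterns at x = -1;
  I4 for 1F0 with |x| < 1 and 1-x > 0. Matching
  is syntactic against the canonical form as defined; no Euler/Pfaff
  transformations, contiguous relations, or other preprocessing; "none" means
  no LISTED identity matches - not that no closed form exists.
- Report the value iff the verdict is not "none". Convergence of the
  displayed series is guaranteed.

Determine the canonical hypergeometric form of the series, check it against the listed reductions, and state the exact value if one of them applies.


The series (x = 4/3) is 1F2: upper {-6}, lower {2/3, 3}, prefactor 9/11. Verdict: terminating. With -6 upstairs the series is a 7-term polynomial sum; evaluated term by term. Sum: -369553/359975.

Key observation: t_0 = 9/11 here, and roots of the ratio polynomials (C = 9/11) are the negated parameters.
Term ratio: r(k) = (4/3) * (k-6) / [(k+2/3) (k+3) (k+1)] - poly over poly, x = (4/3) from leading terms; C = 9/11 at k = 0.


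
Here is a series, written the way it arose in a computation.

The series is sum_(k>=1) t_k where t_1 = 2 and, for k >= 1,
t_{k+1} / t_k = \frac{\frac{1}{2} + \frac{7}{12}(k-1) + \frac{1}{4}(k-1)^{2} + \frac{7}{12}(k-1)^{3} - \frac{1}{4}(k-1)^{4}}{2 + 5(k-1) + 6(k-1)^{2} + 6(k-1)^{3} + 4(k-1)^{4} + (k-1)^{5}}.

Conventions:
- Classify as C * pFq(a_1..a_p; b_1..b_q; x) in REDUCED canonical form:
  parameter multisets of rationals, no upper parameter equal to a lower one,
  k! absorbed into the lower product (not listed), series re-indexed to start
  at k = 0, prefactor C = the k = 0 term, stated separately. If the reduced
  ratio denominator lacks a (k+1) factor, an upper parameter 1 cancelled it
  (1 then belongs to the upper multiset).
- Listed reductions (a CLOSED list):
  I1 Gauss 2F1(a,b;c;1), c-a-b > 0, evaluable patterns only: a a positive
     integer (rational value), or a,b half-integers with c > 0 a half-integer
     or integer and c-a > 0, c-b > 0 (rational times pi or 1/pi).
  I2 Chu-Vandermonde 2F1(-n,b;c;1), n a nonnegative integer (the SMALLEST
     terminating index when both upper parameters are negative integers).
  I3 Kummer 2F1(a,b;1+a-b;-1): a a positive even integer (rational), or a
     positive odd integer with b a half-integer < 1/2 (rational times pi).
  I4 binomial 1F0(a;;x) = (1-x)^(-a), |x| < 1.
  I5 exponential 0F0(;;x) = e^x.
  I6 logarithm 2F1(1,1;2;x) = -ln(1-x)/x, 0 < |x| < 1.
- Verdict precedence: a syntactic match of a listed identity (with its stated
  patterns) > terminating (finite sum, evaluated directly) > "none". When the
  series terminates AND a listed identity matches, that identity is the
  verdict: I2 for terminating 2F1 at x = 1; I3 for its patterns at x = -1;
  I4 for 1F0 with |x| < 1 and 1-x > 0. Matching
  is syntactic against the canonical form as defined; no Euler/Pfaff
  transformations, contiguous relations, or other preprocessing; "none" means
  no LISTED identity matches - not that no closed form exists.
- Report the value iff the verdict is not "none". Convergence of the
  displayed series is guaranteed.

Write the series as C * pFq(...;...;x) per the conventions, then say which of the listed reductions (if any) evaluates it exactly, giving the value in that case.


x = -\frac{1}{4} here; the reduced form reads 2F2, upper {-3, \frac{2}{3}}, lower {1, 2}, C = 2. Verdict: terminating at k = 3: the factor (-3)_k kills every later term; summing the 4 survivors is exact. Hence: \frac{19715}{7776}.

Structural cue: with t_0 = 2, the ratio is unreduced: k^2 + 1 divides both sides (prefactor 2).
Term ratio: r(k) = -\frac{1}{4} * (k-3) (k+\frac{2}{3}) / [(k+1) (k+2) (k+1)] ; factor over Q: parameters, x = -\frac{1}{4}, and C = 2.


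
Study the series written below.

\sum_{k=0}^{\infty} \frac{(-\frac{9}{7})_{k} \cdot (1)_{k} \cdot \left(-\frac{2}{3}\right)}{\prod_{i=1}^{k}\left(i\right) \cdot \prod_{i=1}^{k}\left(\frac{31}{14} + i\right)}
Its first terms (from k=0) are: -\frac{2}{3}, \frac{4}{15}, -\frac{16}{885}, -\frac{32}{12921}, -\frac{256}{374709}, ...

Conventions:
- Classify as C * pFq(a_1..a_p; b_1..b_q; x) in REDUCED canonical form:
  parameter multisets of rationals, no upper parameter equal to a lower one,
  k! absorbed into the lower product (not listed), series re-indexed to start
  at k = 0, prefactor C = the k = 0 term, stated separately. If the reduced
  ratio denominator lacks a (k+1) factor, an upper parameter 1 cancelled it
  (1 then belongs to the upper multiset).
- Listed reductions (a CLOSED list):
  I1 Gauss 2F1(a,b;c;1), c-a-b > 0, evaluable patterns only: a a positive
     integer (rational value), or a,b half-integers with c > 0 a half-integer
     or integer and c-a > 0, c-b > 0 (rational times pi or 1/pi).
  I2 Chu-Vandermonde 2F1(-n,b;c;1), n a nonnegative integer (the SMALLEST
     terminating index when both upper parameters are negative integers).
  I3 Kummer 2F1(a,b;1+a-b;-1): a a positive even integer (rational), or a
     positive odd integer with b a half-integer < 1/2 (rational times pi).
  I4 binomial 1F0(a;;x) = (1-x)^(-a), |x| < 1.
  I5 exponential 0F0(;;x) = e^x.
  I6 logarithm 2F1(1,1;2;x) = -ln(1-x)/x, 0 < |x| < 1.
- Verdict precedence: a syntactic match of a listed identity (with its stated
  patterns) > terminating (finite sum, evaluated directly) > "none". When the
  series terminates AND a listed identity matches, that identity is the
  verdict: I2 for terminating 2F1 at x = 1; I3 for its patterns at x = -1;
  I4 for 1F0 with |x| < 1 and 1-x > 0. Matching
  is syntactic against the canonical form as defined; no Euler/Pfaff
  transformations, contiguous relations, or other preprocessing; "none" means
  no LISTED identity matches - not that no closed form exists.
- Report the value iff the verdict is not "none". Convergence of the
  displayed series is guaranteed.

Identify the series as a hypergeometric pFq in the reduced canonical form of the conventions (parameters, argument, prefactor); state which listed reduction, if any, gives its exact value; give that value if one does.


Canonical form: C = -\frac{2}{3} times 2F1 with upper {-\frac{9}{7}, 1}, lower {\frac{45}{14}}, x = 1. Verdict (x = 1): Gauss's theorem (I1) applies (x = 1: the Gamma ratio telescopes since c-a-b = 7/2 > 0 and a = 1 in Z>0). Sum: -\frac{62}{147}.

Key observation: t_0 being -\frac{2}{3}, the product of the first k integers (prefactor -2/3) is k!.
Adjacent-term ratio: r(k) = 1 * (k-\frac{9}{7}) (k+1) / [(k+\frac{45}{14}) (k+1)] - rational; roots negated = parameters, x = 1, C = -\frac{2}{3}.


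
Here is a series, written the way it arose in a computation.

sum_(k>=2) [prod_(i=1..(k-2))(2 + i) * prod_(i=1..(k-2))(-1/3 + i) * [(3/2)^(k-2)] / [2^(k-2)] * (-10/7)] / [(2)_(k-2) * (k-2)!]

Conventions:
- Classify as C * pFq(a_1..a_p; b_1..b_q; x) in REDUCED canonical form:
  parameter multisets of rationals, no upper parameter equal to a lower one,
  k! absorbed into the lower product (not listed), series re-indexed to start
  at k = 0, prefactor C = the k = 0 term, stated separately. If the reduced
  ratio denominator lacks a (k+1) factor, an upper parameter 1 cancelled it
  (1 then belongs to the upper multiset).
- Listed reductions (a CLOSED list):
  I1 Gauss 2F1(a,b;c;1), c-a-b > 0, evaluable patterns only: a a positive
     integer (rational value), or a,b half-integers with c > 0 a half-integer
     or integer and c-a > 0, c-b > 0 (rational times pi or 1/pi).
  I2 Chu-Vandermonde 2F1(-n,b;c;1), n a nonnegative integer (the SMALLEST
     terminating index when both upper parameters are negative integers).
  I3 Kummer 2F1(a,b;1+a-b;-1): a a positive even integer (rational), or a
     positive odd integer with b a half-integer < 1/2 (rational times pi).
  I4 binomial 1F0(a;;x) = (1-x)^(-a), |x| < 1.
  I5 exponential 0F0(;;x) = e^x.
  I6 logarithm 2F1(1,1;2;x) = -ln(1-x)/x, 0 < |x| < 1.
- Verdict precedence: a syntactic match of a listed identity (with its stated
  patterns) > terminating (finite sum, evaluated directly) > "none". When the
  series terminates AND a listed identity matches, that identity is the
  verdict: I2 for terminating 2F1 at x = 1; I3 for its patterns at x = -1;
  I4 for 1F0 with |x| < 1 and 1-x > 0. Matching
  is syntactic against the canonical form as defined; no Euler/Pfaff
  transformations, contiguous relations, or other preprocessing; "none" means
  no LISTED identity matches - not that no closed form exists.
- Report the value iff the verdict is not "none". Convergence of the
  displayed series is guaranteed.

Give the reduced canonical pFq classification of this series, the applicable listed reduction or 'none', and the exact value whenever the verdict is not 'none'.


The series (x = 3/4) is 2F1: upper {2/3, 3}, lower {2}, prefactor -10/7. Verdict: none. A 2F1 with upper {2/3, 3} fits none of I1-I6 at x = 3/4; the sum runs forever.

Key observation: t_0 being -10/7, the running product (prefactor -10/7) telescopes to a rising factorial.
Step ratio: r(k) = (3/4) * (k+2/3) (k+3) / [(k+2) (k+1)] ; factor over Q: parameters, x = (3/4), and C = -10/7.


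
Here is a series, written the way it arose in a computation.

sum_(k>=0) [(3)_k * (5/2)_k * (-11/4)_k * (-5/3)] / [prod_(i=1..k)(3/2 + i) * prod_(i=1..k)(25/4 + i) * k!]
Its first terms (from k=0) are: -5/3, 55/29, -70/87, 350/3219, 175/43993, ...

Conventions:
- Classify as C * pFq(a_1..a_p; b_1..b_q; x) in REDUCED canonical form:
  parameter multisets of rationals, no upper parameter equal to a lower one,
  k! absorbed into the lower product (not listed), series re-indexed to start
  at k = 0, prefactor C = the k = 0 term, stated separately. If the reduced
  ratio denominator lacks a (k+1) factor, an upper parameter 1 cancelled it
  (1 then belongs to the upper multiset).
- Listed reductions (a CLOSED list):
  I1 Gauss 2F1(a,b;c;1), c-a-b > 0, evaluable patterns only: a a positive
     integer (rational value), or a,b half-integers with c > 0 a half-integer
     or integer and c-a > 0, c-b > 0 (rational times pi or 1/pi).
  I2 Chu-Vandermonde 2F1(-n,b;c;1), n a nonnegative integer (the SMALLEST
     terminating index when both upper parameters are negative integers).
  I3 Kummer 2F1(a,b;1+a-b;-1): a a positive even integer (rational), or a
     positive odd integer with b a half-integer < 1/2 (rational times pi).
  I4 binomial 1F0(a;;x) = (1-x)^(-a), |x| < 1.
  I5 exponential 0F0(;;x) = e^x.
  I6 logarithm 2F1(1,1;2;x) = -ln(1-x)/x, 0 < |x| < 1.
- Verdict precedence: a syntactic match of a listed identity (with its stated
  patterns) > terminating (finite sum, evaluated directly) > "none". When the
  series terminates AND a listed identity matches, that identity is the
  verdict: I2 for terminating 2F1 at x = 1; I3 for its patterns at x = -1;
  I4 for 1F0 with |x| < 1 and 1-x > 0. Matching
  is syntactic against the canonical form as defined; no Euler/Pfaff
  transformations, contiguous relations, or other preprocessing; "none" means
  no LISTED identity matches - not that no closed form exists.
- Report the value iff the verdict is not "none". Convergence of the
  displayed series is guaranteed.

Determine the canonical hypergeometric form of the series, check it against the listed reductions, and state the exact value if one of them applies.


Prefactor -5/3, argument 1: 2F1 with upper {-11/4, 3} over lower {29/4}. Verdict: Gauss's theorem (I1) matches (x = 1: the Gamma ratio telescopes since c-a-b = 7 > 0 and a = 3 in Z>0). Hence: -2125/4608.

Key observation: t_0 = -5/3 here, and the lower running product (C = -5/3) is a rising factorial.
Ratio: r(k) = 1 * (k-11/4) (k+3) / [(k+29/4) (k+1)] - rational; roots negated = parameters, x = 1, C = -5/3.
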